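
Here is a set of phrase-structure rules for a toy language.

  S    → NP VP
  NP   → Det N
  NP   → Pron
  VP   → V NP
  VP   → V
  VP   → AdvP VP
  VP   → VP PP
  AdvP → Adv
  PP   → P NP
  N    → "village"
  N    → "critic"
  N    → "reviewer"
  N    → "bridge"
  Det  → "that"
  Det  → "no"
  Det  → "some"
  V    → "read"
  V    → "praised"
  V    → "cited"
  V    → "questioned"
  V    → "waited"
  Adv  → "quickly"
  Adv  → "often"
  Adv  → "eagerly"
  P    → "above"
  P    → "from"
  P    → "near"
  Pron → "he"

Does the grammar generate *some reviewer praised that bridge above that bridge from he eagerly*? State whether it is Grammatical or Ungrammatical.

For S → NP VP, the only prefix that parses as NP is 'some reviewer', but the remainder 'praised that bridge above that bridge from he eagerly' is not a VP under these rules.

Ungrammatical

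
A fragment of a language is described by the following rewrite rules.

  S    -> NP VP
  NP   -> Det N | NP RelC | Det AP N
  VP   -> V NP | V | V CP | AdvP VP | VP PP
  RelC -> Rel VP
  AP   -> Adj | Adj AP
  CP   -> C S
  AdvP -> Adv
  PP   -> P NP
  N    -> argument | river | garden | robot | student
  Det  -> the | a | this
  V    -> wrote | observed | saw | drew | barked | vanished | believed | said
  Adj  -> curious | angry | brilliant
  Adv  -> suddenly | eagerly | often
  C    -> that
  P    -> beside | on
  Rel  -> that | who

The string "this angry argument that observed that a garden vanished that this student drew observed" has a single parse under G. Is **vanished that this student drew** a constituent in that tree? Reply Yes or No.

[S [NP [NP [Det this] [AP [Adj angry]] [N argument]] [RelC [Rel that] [VP [V observed] [CP [C that] [S [NP [Det a] [N garden]] [VP [V vanished] [CP [C that] [S [NP [Det this] [N student]] [VP [V drew]]]]]]]]]] [VP [V observed]]]
The words 'vanished that this student drew' are exhaustively dominated by a single VP node (built by VP → V CP), so they form a constituent.

Yes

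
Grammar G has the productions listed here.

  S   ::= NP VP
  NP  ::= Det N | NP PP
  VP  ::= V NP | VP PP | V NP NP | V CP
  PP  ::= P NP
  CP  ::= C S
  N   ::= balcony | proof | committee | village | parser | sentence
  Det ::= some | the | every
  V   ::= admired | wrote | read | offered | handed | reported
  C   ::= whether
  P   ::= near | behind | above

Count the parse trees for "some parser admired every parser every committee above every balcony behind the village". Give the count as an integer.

Two of the 5 distinct bracketings:
[S [NP [Det some] [N parser]] [VP [VP [V admired] [NP [Det every] [N parser]] [NP [Det every] [N committee]]] [PP [P above] [NP [NP [Det every] [N balcony]] [PP [P behind] [NP [Det the] [N village]]]]]]]
[S [NP [Det some] [N parser]] [VP [VP [VP [V admired] [NP [Det every] [N parser]] [NP [Det every] [N committee]]] [PP [P above] [NP [Det every] [N balcony]]]] [PP [P behind] [NP [Det the] [N village]]]]]
The difference turns on whether NP → NP PP is used at the relevant span, versus an alternative expansion of NP.

5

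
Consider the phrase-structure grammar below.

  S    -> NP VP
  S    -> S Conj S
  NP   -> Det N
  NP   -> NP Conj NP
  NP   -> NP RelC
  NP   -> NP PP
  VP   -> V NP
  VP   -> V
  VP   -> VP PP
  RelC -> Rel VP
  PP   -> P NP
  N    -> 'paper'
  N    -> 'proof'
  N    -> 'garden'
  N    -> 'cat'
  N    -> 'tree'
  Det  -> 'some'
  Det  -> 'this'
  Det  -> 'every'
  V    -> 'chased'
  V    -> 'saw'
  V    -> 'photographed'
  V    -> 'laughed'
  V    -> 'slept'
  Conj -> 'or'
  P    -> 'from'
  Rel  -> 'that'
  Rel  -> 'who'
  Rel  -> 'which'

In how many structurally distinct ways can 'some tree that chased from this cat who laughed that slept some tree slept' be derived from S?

Two of the 6 distinct bracketings:
[S [NP [NP [Det some] [N tree]] [RelC [Rel that] [VP [VP [V chased]] [PP [P from] [NP [NP [NP [Det this] [N cat]] [RelC [Rel who] [VP [V laughed]]]] [RelC [Rel that] [VP [V slept] [NP [Det some] [N tree]]]]]]]]] [VP [V slept]]]
[S [NP [NP [NP [Det some] [N tree]] [RelC [Rel that] [VP [VP [V chased]] [PP [P from] [NP [NP [Det this] [N cat]] [RelC [Rel who] [VP [V laughed]]]]]]]] [RelC [Rel that] [VP [V slept] [NP [Det some] [N tree]]]]] [VP [V slept]]]
The trees differ in how a recursive rule is bracketed over the same span.

6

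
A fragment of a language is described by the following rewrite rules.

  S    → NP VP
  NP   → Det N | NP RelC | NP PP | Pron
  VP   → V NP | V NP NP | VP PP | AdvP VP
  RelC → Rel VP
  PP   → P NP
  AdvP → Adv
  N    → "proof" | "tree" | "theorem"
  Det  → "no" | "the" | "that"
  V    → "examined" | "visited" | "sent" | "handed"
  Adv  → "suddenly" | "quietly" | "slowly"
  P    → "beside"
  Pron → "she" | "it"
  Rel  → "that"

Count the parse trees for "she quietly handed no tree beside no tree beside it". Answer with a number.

9

Two of the 9 distinct bracketings:
[S [NP [Pron she]] [VP [VP [AdvP [Adv quietly]] [VP [V handed] [NP [Det no] [N tree]]]] [PP [P beside] [NP [NP [Det no] [N tree]] [PP [P beside] [NP [Pron it]]]]]]]
[S [NP [Pron she]] [VP [VP [VP [AdvP [Adv quietly]] [VP [V handed] [NP [Det no] [N tree]]]] [PP [P beside] [NP [Det no] [N tree]]]] [PP [P beside] [NP [Pron it]]]]]
The difference turns on whether NP → NP PP is used at the relevant span, versus an alternative expansion of NP.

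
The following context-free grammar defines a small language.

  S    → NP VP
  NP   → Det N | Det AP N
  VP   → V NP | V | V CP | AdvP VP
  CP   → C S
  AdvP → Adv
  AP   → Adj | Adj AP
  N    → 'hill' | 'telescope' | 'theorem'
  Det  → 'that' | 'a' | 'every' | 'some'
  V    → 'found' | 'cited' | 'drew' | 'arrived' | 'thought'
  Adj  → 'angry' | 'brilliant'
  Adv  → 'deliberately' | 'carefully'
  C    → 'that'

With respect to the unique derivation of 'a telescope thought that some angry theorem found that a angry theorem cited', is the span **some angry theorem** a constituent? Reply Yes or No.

Yes

[S [NP [Det a] [N telescope]] [VP [V thought] [CP [C that] [S [NP [Det some] [AP [Adj angry]] [N theorem]] [VP [V found] [CP [C that] [S [NP [Det a] [AP [Adj angry]] [N theorem]] [VP [V cited]]]]]]]]]
The words 'some angry theorem' are exhaustively dominated by a single NP node (built by NP → Det AP N), so they form a constituent.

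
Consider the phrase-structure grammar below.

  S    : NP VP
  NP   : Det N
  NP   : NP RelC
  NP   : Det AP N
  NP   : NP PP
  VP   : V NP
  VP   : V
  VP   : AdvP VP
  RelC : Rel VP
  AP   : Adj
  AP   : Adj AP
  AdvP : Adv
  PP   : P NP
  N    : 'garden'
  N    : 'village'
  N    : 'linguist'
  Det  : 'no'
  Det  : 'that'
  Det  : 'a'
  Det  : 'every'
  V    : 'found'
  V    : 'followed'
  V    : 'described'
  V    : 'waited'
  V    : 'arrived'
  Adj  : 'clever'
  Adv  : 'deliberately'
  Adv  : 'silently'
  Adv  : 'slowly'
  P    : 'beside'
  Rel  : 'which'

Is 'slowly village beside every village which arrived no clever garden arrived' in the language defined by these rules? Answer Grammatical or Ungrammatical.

Ungrammatical

An Adv word can never sit immediately before an N word in any string this grammar generates, so the substring 'slowly village' rules out a derivation.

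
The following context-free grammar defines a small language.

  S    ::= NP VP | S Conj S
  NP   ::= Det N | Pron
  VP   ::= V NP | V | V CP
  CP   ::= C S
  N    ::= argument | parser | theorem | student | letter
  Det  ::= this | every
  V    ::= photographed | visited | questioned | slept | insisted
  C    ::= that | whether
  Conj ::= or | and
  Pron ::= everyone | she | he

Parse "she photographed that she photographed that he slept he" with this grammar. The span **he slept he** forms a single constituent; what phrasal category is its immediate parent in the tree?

[S [NP [Pron she]] [VP [V photographed] [CP [C that] [S [NP [Pron she]] [VP [V photographed] [CP [C that] [S [NP [Pron he]] [VP [V slept] [NP [Pron he]]]]]]]]]]
The span 'he slept he' is the S node built by S → NP VP.
Its mother is the CP built by CP → C S.

CP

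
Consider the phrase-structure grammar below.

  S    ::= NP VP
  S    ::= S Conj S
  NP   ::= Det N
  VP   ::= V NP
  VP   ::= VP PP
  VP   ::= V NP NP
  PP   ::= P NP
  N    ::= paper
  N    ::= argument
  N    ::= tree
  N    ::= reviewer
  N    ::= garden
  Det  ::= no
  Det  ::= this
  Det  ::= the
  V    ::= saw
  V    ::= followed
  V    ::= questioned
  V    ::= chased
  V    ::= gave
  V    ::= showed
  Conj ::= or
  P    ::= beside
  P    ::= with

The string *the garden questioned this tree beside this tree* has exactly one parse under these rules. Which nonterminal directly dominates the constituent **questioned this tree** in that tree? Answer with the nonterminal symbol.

VP

S
  NP
    Det: the
    N: garden
  VP
    VP
      V: questioned
      NP
        Det: this
        N: tree
    PP
      P: beside
      NP
        Det: this
        N: tree
The span 'questioned this tree' is the VP node built by VP → V NP.
Its mother is the VP built by VP → VP PP.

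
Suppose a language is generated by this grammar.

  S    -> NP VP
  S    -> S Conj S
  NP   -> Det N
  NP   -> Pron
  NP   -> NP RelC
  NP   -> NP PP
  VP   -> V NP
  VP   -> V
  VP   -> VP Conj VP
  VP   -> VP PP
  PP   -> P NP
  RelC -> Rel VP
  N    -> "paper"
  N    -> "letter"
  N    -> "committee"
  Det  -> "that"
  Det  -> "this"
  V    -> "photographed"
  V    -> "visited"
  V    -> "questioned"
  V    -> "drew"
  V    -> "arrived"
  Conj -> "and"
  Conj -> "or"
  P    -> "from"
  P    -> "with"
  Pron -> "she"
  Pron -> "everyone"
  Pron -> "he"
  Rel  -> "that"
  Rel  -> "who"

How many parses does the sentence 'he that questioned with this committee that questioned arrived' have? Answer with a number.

Two of the 4 distinct bracketings:
[S [NP [NP [Pron he]] [RelC [Rel that] [VP [VP [V questioned]] [PP [P with] [NP [NP [Det this] [N committee]] [RelC [Rel that] [VP [V questioned]]]]]]]] [VP [V arrived]]]
[S [NP [NP [NP [Pron he]] [RelC [Rel that] [VP [VP [V questioned]] [PP [P with] [NP [Det this] [N committee]]]]]] [RelC [Rel that] [VP [V questioned]]]] [VP [V arrived]]]
The trees differ in how a recursive rule is bracketed over the same span.

4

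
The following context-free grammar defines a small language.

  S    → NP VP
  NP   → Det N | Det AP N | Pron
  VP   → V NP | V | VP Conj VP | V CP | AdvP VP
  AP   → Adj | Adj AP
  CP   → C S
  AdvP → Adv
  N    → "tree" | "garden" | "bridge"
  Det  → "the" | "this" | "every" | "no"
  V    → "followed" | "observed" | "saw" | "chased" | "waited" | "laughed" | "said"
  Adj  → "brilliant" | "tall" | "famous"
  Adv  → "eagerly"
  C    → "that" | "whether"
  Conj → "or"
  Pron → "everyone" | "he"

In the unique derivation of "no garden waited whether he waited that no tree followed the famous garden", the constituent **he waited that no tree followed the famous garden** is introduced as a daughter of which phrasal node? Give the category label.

S
  NP
    Det: no
    N: garden
  VP
    V: waited
    CP
      C: whether
      S
        NP
          Pron: he
        VP
          V: waited
          CP
            C: that
            S
              NP
                Det: no
                N: tree
              VP
                V: followed
                NP
                  Det: the
                  AP
                    Adj: famous
                  N: garden
The span 'he waited that no tree followed the famous garden' is the S node built by S → NP VP.
Its mother is the CP built by CP → C S.

CP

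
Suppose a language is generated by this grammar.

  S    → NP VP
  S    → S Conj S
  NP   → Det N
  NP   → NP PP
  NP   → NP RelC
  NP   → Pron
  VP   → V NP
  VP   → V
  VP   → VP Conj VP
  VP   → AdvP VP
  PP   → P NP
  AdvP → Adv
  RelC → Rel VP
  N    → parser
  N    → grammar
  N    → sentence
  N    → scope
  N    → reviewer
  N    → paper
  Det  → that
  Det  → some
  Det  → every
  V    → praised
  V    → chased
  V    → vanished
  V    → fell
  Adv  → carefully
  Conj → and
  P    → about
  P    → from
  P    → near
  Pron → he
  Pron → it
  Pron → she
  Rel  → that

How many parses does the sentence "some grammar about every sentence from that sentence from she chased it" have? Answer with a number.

5

Two of the 5 distinct bracketings:
[S [NP [NP [Det some] [N grammar]] [PP [P about] [NP [NP [Det every] [N sentence]] [PP [P from] [NP [NP [Det that] [N sentence]] [PP [P from] [NP [Pron she]]]]]]]] [VP [V chased] [NP [Pron it]]]]
[S [NP [NP [Det some] [N grammar]] [PP [P about] [NP [NP [NP [Det every] [N sentence]] [PP [P from] [NP [Det that] [N sentence]]]] [PP [P from] [NP [Pron she]]]]]] [VP [V chased] [NP [Pron it]]]]
The trees differ in how a recursive rule is bracketed over the same span.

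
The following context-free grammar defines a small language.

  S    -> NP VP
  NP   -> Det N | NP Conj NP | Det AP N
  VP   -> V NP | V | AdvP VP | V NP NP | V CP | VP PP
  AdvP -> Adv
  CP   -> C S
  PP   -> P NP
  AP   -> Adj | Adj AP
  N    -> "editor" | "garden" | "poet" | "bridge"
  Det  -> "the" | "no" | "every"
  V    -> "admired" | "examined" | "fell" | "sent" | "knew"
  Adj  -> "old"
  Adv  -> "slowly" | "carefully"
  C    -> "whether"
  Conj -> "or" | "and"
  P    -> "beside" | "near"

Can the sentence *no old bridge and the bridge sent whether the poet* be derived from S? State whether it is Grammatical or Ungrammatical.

For S → NP VP, every NP-prefix leaves a non-VP remainder: after 'no old bridge' the remainder is not a VP; after 'no old bridge and the bridge' the remainder is not a VP.

Ungrammatical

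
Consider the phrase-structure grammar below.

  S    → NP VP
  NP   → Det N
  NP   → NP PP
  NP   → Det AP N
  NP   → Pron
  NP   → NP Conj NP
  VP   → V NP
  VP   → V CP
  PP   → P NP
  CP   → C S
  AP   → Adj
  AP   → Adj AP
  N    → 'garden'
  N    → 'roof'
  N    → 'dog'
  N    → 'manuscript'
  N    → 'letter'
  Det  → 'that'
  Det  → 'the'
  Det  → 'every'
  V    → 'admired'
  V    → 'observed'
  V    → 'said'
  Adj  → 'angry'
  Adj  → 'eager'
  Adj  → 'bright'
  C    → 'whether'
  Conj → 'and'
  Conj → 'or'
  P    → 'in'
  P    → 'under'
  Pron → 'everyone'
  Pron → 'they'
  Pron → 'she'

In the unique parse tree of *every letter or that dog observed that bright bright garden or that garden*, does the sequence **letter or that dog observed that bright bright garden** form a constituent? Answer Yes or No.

[S [NP [NP [Det every] [N letter]] [Conj or] [NP [Det that] [N dog]]] [VP [V observed] [NP [NP [Det that] [AP [Adj bright] [AP [Adj bright]]] [N garden]] [Conj or] [NP [Det that] [N garden]]]]]
The smallest constituent containing 'letter or that dog observed that bright bright garden' is the S spanning 'every letter or that dog observed that bright bright garden or that garden'; no single node in the tree dominates exactly the given words.

No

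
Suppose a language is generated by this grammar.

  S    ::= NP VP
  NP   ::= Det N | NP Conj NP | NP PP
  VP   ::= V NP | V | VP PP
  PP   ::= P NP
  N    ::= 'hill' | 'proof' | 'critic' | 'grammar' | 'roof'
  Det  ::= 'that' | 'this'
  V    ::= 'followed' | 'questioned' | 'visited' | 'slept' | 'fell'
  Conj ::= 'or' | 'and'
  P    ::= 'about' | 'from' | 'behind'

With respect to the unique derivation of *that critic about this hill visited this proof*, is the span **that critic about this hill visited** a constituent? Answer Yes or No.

No

[S [NP [NP [Det that] [N critic]] [PP [P about] [NP [Det this] [N hill]]]] [VP [V visited] [NP [Det this] [N proof]]]]
The smallest constituent containing 'that critic about this hill visited' is the S spanning 'that critic about this hill visited this proof'; no single node in the tree dominates exactly the given words.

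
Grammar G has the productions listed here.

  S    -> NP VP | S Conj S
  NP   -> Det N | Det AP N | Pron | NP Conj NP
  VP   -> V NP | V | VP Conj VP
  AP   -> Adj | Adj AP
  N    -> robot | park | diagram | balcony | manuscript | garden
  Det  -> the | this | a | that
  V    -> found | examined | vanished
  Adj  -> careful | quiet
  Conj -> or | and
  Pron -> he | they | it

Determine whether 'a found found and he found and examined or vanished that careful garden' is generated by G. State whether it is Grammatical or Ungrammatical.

Ungrammatical

A Det word can never sit immediately before a V word in any string this grammar generates, so the substring 'a found' rules out a derivation.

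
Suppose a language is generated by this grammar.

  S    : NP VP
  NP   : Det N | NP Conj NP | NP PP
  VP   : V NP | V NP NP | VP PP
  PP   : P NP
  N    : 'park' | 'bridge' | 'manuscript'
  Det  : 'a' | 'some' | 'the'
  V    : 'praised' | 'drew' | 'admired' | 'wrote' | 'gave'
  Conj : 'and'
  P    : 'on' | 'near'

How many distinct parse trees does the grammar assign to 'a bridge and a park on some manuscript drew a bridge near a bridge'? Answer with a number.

4

Two of the 4 distinct bracketings:
[S [NP [NP [Det a] [N bridge]] [Conj and] [NP [NP [Det a] [N park]] [PP [P on] [NP [Det some] [N manuscript]]]]] [VP [V drew] [NP [NP [Det a] [N bridge]] [PP [P near] [NP [Det a] [N bridge]]]]]]
[S [NP [NP [Det a] [N bridge]] [Conj and] [NP [NP [Det a] [N park]] [PP [P on] [NP [Det some] [N manuscript]]]]] [VP [VP [V drew] [NP [Det a] [N bridge]]] [PP [P near] [NP [Det a] [N bridge]]]]]
The difference turns on whether VP → VP PP is used at the relevant span, versus an alternative expansion of VP.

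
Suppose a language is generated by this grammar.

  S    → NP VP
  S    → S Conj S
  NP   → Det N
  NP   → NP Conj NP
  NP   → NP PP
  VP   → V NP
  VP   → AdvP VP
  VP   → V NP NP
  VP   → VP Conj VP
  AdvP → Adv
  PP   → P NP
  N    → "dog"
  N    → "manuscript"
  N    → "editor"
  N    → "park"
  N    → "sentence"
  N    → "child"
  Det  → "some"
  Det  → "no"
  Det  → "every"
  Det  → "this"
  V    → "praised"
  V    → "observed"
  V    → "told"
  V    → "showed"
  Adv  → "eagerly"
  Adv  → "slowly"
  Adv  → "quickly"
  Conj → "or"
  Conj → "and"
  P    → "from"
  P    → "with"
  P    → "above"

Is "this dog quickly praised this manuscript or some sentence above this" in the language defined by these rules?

Ungrammatical

For S → NP VP, the only prefix that parses as NP is 'this dog', but the remainder 'quickly praised this manuscript or some sentence above this' is not a VP under these rules. The alternative S rule S → S Conj S likewise has no satisfying split.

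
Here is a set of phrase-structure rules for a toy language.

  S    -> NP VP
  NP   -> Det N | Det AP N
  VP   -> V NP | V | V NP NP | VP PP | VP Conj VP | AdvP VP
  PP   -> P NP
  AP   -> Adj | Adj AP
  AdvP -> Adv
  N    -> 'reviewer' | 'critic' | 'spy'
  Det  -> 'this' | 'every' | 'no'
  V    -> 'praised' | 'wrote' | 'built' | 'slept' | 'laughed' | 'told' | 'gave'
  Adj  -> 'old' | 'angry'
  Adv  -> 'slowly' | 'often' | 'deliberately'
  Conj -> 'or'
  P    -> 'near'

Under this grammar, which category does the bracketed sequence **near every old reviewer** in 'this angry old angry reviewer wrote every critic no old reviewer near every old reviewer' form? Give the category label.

[S [NP [Det this] [AP [Adj angry] [AP [Adj old] [AP [Adj angry]]]] [N reviewer]] [VP [VP [V wrote] [NP [Det every] [N critic]] [NP [Det no] [AP [Adj old]] [N reviewer]]] [PP [P near] [NP [Det every] [AP [Adj old]] [N reviewer]]]]]
The span 'near every old reviewer' is the PP node built by PP → P NP.

PP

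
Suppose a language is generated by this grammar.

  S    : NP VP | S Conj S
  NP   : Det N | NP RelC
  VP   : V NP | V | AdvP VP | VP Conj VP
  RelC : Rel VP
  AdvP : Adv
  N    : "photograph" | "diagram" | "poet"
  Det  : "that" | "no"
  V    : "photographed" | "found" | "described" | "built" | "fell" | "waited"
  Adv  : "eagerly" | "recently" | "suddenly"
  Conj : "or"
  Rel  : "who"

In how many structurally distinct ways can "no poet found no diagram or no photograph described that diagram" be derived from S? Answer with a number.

1

[S [S [NP [Det no] [N poet]] [VP [V found] [NP [Det no] [N diagram]]]] [Conj or] [S [NP [Det no] [N photograph]] [VP [V described] [NP [Det that] [N diagram]]]]]
No rule offers an alternative attachment or grouping for any span, so this is the only derivation.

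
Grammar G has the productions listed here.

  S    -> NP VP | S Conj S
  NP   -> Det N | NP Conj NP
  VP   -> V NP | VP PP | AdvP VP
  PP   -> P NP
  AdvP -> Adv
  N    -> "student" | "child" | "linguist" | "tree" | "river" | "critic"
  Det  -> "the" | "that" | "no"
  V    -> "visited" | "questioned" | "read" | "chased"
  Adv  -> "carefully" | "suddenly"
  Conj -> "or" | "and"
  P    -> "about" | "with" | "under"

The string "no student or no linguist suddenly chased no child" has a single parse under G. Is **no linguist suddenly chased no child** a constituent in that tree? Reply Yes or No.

No

[S [NP [NP [Det no] [N student]] [Conj or] [NP [Det no] [N linguist]]] [VP [AdvP [Adv suddenly]] [VP [V chased] [NP [Det no] [N child]]]]]
The smallest constituent containing 'no linguist suddenly chased no child' is the S spanning 'no student or no linguist suddenly chased no child'; no single node in the tree dominates exactly the given words.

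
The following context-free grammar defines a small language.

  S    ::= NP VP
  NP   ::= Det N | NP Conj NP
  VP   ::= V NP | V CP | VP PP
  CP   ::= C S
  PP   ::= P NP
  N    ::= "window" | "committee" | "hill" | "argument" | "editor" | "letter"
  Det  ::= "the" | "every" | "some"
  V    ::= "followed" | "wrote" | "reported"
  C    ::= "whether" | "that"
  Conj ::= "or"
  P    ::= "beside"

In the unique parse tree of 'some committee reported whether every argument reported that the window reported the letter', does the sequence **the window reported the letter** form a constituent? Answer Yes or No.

[S [NP [Det some] [N committee]] [VP [V reported] [CP [C whether] [S [NP [Det every] [N argument]] [VP [V reported] [CP [C that] [S [NP [Det the] [N window]] [VP [V reported] [NP [Det the] [N letter]]]]]]]]]]
The words 'the window reported the letter' are exhaustively dominated by a single S node (built by S → NP VP), so they form a constituent.

Yes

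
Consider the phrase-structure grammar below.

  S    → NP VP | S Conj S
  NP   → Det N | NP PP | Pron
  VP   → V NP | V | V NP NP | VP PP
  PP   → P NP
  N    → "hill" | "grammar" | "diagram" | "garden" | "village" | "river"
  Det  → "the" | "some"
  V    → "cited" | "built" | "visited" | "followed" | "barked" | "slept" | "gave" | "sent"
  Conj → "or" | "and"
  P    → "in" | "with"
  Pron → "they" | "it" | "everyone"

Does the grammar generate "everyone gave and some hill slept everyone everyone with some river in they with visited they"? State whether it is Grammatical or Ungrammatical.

A P word can never sit immediately before a V word in any string this grammar generates, so the substring 'with visited' rules out a derivation.

Ungrammatical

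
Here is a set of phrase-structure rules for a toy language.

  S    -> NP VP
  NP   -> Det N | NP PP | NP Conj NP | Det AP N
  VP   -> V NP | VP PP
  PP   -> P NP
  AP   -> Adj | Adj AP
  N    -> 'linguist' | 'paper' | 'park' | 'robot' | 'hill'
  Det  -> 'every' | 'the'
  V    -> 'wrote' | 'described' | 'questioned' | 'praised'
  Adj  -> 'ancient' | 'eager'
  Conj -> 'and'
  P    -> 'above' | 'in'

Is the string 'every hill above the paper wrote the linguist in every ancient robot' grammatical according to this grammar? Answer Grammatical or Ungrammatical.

S
  NP
    NP
      Det: every
      N: hill
    PP
      P: above
      NP
        Det: the
        N: paper
  VP
    V: wrote
    NP
      NP
        Det: the
        N: linguist
      PP
        P: in
        NP
          Det: every
          AP
            Adj: ancient
          N: robot
The bracketing above is licensed at every node by one of the given productions, with S at the root.

Grammatical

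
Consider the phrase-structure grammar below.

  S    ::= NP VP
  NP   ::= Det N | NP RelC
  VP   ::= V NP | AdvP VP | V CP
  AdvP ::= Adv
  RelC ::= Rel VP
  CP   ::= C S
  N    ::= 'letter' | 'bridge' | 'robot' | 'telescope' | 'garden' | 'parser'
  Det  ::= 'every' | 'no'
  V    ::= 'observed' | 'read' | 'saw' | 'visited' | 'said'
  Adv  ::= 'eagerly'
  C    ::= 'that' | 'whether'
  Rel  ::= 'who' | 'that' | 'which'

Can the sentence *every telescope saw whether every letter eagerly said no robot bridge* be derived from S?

An N word can never sit immediately before an N word in any string this grammar generates, so the substring 'robot bridge' rules out a derivation.

Ungrammatical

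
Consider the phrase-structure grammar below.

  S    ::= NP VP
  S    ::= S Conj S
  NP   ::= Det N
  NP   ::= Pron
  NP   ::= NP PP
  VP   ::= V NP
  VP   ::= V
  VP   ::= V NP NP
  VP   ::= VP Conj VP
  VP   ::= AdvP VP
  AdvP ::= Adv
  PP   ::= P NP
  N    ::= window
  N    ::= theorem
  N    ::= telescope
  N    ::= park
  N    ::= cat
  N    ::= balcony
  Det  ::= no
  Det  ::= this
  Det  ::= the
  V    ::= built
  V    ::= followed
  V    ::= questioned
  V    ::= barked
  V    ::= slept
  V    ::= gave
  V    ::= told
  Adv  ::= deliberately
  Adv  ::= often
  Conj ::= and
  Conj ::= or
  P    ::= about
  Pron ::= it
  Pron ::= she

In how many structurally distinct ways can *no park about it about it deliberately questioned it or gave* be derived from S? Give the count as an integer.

4

Two of the 4 distinct bracketings:
[S [NP [NP [Det no] [N park]] [PP [P about] [NP [NP [Pron it]] [PP [P about] [NP [Pron it]]]]]] [VP [VP [AdvP [Adv deliberately]] [VP [V questioned] [NP [Pron it]]]] [Conj or] [VP [V gave]]]]
[S [NP [NP [Det no] [N park]] [PP [P about] [NP [NP [Pron it]] [PP [P about] [NP [Pron it]]]]]] [VP [AdvP [Adv deliberately]] [VP [VP [V questioned] [NP [Pron it]]] [Conj or] [VP [V gave]]]]]
The trees differ in how a recursive rule is bracketed over the same span.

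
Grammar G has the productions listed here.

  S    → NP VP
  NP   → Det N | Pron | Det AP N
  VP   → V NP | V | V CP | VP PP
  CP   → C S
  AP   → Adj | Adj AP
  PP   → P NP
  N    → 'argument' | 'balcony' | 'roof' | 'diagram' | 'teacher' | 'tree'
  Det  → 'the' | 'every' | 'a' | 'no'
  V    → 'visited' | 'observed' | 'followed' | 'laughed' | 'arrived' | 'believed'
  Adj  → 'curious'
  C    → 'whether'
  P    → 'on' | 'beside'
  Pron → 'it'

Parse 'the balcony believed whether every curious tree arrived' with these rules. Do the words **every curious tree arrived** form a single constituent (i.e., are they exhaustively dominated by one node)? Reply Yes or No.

[S [NP [Det the] [N balcony]] [VP [V believed] [CP [C whether] [S [NP [Det every] [AP [Adj curious]] [N tree]] [VP [V arrived]]]]]]
The words 'every curious tree arrived' are exhaustively dominated by a single S node (built by S → NP VP), so they form a constituent.

Yes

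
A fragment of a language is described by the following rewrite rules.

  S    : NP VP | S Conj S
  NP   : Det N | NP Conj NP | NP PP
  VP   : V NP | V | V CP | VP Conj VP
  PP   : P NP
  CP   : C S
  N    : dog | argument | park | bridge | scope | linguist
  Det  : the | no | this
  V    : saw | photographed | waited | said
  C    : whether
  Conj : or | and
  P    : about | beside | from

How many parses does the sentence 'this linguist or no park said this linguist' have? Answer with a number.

1

[S [NP [NP [Det this] [N linguist]] [Conj or] [NP [Det no] [N park]]] [VP [V said] [NP [Det this] [N linguist]]]]
No rule offers an alternative attachment or grouping for any span, so this is the only derivation.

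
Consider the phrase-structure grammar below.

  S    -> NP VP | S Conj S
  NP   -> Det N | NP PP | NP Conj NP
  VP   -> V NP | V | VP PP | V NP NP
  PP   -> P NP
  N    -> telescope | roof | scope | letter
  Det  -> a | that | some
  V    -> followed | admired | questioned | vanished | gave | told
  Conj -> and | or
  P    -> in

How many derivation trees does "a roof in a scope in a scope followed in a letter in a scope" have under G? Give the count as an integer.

Two of the 4 distinct bracketings:
[S [NP [NP [Det a] [N roof]] [PP [P in] [NP [NP [Det a] [N scope]] [PP [P in] [NP [Det a] [N scope]]]]]] [VP [VP [V followed]] [PP [P in] [NP [NP [Det a] [N letter]] [PP [P in] [NP [Det a] [N scope]]]]]]]
[S [NP [NP [Det a] [N roof]] [PP [P in] [NP [NP [Det a] [N scope]] [PP [P in] [NP [Det a] [N scope]]]]]] [VP [VP [VP [V followed]] [PP [P in] [NP [Det a] [N letter]]]] [PP [P in] [NP [Det a] [N scope]]]]]
The trees differ in how a recursive rule is bracketed over the same span.

4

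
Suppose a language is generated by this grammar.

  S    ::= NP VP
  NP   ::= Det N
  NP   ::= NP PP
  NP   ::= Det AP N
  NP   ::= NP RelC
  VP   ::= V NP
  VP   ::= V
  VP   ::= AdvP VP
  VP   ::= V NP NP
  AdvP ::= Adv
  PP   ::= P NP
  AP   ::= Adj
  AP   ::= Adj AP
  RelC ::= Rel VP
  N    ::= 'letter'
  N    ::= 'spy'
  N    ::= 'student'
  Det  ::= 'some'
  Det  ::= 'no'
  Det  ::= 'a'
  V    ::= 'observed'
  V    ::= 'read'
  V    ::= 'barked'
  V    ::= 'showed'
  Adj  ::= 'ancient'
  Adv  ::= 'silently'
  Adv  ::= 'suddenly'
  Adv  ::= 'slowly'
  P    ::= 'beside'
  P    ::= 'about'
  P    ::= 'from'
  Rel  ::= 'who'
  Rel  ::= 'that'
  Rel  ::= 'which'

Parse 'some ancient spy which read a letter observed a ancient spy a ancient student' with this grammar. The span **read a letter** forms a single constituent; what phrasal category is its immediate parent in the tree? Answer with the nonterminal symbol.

RelC

S
  NP
    NP
      Det: some
      AP
        Adj: ancient
      N: spy
    RelC
      Rel: which
      VP
        V: read
        NP
          Det: a
          N: letter
  VP
    V: observed
    NP
      Det: a
      AP
        Adj: ancient
      N: spy
    NP
      Det: a
      AP
        Adj: ancient
      N: student
The span 'read a letter' is the VP node built by VP → V NP.
Its mother is the RelC built by RelC → Rel VP.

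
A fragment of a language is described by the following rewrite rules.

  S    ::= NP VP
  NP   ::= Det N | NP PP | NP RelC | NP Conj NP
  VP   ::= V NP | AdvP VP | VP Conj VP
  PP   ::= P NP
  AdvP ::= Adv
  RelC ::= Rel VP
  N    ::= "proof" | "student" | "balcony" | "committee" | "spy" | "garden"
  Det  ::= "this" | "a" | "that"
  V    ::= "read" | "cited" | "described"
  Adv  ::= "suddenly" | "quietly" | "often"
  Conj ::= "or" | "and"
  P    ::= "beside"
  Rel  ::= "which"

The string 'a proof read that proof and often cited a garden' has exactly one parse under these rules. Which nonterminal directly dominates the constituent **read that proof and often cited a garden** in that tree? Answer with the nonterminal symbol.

[S [NP [Det a] [N proof]] [VP [VP [V read] [NP [Det that] [N proof]]] [Conj and] [VP [AdvP [Adv often]] [VP [V cited] [NP [Det a] [N garden]]]]]]
The span 'read that proof and often cited a garden' is the VP node built by VP → VP Conj VP.
Its mother is the S built by S → NP VP.

S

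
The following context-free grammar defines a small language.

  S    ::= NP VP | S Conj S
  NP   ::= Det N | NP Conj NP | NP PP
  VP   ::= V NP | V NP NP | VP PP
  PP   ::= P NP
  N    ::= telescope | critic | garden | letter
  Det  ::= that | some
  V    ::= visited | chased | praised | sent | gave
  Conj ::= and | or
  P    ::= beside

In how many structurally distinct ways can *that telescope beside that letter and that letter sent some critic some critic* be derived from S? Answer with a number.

2

The two bracketings:
[S [NP [NP [NP [Det that] [N telescope]] [PP [P beside] [NP [Det that] [N letter]]]] [Conj and] [NP [Det that] [N letter]]] [VP [V sent] [NP [Det some] [N critic]] [NP [Det some] [N critic]]]]
[S [NP [NP [Det that] [N telescope]] [PP [P beside] [NP [NP [Det that] [N letter]] [Conj and] [NP [Det that] [N letter]]]]] [VP [V sent] [NP [Det some] [N critic]] [NP [Det some] [N critic]]]]
The trees differ in how a recursive rule is bracketed over the same span.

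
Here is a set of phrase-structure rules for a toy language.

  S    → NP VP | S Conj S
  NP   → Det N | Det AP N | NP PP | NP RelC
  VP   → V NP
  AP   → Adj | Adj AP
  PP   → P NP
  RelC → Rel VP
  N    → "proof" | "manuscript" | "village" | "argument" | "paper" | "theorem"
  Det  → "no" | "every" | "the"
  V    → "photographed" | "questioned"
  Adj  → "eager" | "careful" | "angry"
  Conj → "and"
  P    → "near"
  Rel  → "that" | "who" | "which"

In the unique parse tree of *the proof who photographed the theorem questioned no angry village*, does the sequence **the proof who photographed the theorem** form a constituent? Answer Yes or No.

[S [NP [NP [Det the] [N proof]] [RelC [Rel who] [VP [V photographed] [NP [Det the] [N theorem]]]]] [VP [V questioned] [NP [Det no] [AP [Adj angry]] [N village]]]]
The words 'the proof who photographed the theorem' are exhaustively dominated by a single NP node (built by NP → NP RelC), so they form a constituent.

Yes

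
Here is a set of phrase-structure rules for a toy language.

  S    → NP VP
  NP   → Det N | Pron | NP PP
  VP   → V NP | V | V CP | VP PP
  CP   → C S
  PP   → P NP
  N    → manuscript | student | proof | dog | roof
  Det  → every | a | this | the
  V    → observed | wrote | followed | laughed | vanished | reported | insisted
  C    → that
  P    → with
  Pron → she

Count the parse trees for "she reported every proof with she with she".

Two of the 5 distinct bracketings:
[S [NP [Pron she]] [VP [V reported] [NP [NP [Det every] [N proof]] [PP [P with] [NP [NP [Pron she]] [PP [P with] [NP [Pron she]]]]]]]]
[S [NP [Pron she]] [VP [V reported] [NP [NP [NP [Det every] [N proof]] [PP [P with] [NP [Pron she]]]] [PP [P with] [NP [Pron she]]]]]]
The trees differ in how a recursive rule is bracketed over the same span.

5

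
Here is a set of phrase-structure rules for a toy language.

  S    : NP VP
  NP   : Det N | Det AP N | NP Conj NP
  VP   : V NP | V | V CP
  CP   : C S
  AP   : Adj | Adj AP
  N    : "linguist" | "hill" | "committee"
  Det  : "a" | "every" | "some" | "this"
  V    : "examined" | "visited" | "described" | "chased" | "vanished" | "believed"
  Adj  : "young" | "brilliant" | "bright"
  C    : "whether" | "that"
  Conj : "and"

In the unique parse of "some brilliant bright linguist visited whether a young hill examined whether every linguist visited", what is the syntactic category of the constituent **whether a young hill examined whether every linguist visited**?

[S [NP [Det some] [AP [Adj brilliant] [AP [Adj bright]]] [N linguist]] [VP [V visited] [CP [C whether] [S [NP [Det a] [AP [Adj young]] [N hill]] [VP [V examined] [CP [C whether] [S [NP [Det every] [N linguist]] [VP [V visited]]]]]]]]]
The span 'whether a young hill examined whether every linguist visited' is the CP node built by CP → C S.

CP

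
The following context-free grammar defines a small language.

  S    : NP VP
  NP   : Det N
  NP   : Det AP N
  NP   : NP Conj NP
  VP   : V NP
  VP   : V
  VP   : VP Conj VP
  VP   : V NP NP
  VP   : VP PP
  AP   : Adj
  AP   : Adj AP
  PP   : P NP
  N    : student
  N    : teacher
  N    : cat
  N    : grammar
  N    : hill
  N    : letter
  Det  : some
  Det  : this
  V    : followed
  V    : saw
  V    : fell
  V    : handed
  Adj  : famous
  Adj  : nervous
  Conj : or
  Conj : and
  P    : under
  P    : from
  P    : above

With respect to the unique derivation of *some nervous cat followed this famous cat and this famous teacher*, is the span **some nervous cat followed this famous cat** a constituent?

No

[S [NP [Det some] [AP [Adj nervous]] [N cat]] [VP [V followed] [NP [NP [Det this] [AP [Adj famous]] [N cat]] [Conj and] [NP [Det this] [AP [Adj famous]] [N teacher]]]]]
The smallest constituent containing 'some nervous cat followed this famous cat' is the S spanning 'some nervous cat followed this famous cat and this famous teacher'; no single node in the tree dominates exactly the given words.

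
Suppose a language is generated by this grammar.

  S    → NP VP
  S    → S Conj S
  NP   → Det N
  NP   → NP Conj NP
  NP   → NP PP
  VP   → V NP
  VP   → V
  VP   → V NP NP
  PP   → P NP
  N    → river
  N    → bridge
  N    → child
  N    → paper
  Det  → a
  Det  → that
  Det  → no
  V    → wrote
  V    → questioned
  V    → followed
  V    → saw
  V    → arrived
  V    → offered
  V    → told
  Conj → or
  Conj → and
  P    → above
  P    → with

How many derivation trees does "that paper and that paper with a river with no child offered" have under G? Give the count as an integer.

Two of the 5 distinct bracketings:
[S [NP [NP [Det that] [N paper]] [Conj and] [NP [NP [Det that] [N paper]] [PP [P with] [NP [NP [Det a] [N river]] [PP [P with] [NP [Det no] [N child]]]]]]] [VP [V offered]]]
[S [NP [NP [Det that] [N paper]] [Conj and] [NP [NP [NP [Det that] [N paper]] [PP [P with] [NP [Det a] [N river]]]] [PP [P with] [NP [Det no] [N child]]]]] [VP [V offered]]]
The trees differ in how a recursive rule is bracketed over the same span.

5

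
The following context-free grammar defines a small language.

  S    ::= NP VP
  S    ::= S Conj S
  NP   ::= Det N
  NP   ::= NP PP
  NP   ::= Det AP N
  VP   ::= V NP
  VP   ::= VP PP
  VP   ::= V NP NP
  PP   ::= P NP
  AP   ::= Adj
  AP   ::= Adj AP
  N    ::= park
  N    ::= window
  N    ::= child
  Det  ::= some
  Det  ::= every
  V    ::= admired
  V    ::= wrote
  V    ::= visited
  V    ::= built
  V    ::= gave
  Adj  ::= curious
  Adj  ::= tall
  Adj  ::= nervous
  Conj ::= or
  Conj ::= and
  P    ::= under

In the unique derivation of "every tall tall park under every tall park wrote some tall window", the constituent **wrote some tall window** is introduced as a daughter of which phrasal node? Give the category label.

S

S
  NP
    NP
      Det: every
      AP
        Adj: tall
        AP
          Adj: tall
      N: park
    PP
      P: under
      NP
        Det: every
        AP
          Adj: tall
        N: park
  VP
    V: wrote
    NP
      Det: some
      AP
        Adj: tall
      N: window
The span 'wrote some tall window' is the VP node built by VP → V NP.
Its mother is the S built by S → NP VP.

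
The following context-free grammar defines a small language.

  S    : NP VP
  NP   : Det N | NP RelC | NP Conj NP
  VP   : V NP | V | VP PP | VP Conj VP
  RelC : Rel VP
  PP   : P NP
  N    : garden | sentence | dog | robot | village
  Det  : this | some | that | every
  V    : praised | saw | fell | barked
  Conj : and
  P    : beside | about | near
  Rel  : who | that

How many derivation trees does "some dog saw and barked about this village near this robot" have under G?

Two of the 3 distinct bracketings:
[S [NP [Det some] [N dog]] [VP [VP [VP [VP [V saw]] [Conj and] [VP [V barked]]] [PP [P about] [NP [Det this] [N village]]]] [PP [P near] [NP [Det this] [N robot]]]]]
[S [NP [Det some] [N dog]] [VP [VP [VP [V saw]] [Conj and] [VP [VP [V barked]] [PP [P about] [NP [Det this] [N village]]]]] [PP [P near] [NP [Det this] [N robot]]]]]
The trees differ in how a recursive rule is bracketed over the same span.

3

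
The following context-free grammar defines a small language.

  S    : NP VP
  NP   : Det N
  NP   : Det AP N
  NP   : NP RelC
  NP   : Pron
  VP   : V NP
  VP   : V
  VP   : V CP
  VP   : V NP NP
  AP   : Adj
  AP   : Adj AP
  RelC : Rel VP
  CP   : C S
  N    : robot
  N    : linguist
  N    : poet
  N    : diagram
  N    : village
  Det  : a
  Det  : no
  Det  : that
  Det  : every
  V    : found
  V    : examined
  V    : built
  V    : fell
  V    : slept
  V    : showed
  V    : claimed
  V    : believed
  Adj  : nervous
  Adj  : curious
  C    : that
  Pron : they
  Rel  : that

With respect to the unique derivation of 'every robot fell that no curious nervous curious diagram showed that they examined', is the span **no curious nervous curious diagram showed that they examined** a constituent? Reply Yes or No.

Yes

[S [NP [Det every] [N robot]] [VP [V fell] [CP [C that] [S [NP [Det no] [AP [Adj curious] [AP [Adj nervous] [AP [Adj curious]]]] [N diagram]] [VP [V showed] [CP [C that] [S [NP [Pron they]] [VP [V examined]]]]]]]]]
The words 'no curious nervous curious diagram showed that they examined' are exhaustively dominated by a single S node (built by S → NP VP), so they form a constituent.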